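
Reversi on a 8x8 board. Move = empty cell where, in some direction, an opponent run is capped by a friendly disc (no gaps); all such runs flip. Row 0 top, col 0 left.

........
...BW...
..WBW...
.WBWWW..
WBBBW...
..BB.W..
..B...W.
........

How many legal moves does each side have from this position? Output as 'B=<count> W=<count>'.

Answer: B=11 W=11

Derivation:
-- B to move --
(0,3): no bracket -> illegal
(0,4): no bracket -> illegal
(0,5): flips 1 -> legal
(1,1): no bracket -> illegal
(1,2): flips 1 -> legal
(1,5): flips 3 -> legal
(2,0): flips 1 -> legal
(2,1): flips 2 -> legal
(2,5): flips 2 -> legal
(2,6): flips 2 -> legal
(3,0): flips 1 -> legal
(3,6): flips 3 -> legal
(4,5): flips 2 -> legal
(4,6): flips 2 -> legal
(5,0): no bracket -> illegal
(5,1): no bracket -> illegal
(5,4): no bracket -> illegal
(5,6): no bracket -> illegal
(5,7): no bracket -> illegal
(6,4): no bracket -> illegal
(6,5): no bracket -> illegal
(6,7): no bracket -> illegal
(7,5): no bracket -> illegal
(7,6): no bracket -> illegal
(7,7): no bracket -> illegal
B mobility = 11
-- W to move --
(0,2): flips 1 -> legal
(0,3): flips 2 -> legal
(0,4): flips 1 -> legal
(1,2): flips 2 -> legal
(2,1): no bracket -> illegal
(3,0): no bracket -> illegal
(5,0): flips 3 -> legal
(5,1): flips 2 -> legal
(5,4): no bracket -> illegal
(6,1): flips 2 -> legal
(6,3): flips 2 -> legal
(6,4): flips 2 -> legal
(7,1): flips 2 -> legal
(7,2): flips 4 -> legal
(7,3): no bracket -> illegal
W mobility = 11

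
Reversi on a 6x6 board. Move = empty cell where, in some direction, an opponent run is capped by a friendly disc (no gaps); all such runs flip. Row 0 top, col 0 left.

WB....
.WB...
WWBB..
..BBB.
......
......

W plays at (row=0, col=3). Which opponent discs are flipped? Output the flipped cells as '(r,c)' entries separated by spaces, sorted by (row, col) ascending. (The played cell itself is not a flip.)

Dir NW: edge -> no flip
Dir N: edge -> no flip
Dir NE: edge -> no flip
Dir W: first cell '.' (not opp) -> no flip
Dir E: first cell '.' (not opp) -> no flip
Dir SW: opp run (1,2) capped by W -> flip
Dir S: first cell '.' (not opp) -> no flip
Dir SE: first cell '.' (not opp) -> no flip

Answer: (1,2)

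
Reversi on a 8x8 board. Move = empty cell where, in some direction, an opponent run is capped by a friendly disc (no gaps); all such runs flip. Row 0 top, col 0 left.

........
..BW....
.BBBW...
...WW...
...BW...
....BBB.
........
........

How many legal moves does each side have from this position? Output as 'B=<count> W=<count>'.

-- B to move --
(0,2): no bracket -> illegal
(0,3): flips 1 -> legal
(0,4): flips 1 -> legal
(1,4): flips 4 -> legal
(1,5): no bracket -> illegal
(2,5): flips 2 -> legal
(3,2): no bracket -> illegal
(3,5): no bracket -> illegal
(4,2): no bracket -> illegal
(4,5): flips 2 -> legal
(5,3): no bracket -> illegal
B mobility = 5
-- W to move --
(0,1): flips 2 -> legal
(0,2): no bracket -> illegal
(0,3): no bracket -> illegal
(1,0): no bracket -> illegal
(1,1): flips 2 -> legal
(1,4): no bracket -> illegal
(2,0): flips 3 -> legal
(3,0): no bracket -> illegal
(3,1): flips 1 -> legal
(3,2): no bracket -> illegal
(4,2): flips 1 -> legal
(4,5): no bracket -> illegal
(4,6): no bracket -> illegal
(4,7): no bracket -> illegal
(5,2): flips 1 -> legal
(5,3): flips 1 -> legal
(5,7): no bracket -> illegal
(6,3): no bracket -> illegal
(6,4): flips 1 -> legal
(6,5): no bracket -> illegal
(6,6): flips 1 -> legal
(6,7): no bracket -> illegal
W mobility = 9

Answer: B=5 W=9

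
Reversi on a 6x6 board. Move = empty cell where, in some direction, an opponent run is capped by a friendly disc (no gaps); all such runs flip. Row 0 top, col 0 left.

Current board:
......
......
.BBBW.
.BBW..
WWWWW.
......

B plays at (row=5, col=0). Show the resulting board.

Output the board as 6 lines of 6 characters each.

Place B at (5,0); scan 8 dirs for brackets.
Dir NW: edge -> no flip
Dir N: opp run (4,0), next='.' -> no flip
Dir NE: opp run (4,1) capped by B -> flip
Dir W: edge -> no flip
Dir E: first cell '.' (not opp) -> no flip
Dir SW: edge -> no flip
Dir S: edge -> no flip
Dir SE: edge -> no flip
All flips: (4,1)

Answer: ......
......
.BBBW.
.BBW..
WBWWW.
B.....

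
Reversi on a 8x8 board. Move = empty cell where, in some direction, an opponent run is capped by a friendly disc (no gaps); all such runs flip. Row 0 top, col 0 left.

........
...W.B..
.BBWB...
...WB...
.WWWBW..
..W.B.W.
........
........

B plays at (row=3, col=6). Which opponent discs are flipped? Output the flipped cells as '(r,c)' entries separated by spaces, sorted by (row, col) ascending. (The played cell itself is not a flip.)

Answer: (4,5)

Derivation:
Dir NW: first cell '.' (not opp) -> no flip
Dir N: first cell '.' (not opp) -> no flip
Dir NE: first cell '.' (not opp) -> no flip
Dir W: first cell '.' (not opp) -> no flip
Dir E: first cell '.' (not opp) -> no flip
Dir SW: opp run (4,5) capped by B -> flip
Dir S: first cell '.' (not opp) -> no flip
Dir SE: first cell '.' (not opp) -> no flip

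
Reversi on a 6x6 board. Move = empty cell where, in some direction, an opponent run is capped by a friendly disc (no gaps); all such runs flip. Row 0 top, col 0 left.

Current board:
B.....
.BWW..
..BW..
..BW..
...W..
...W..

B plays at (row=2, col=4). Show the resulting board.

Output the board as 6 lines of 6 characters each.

Answer: B.....
.BWW..
..BBB.
..BW..
...W..
...W..

Derivation:
Place B at (2,4); scan 8 dirs for brackets.
Dir NW: opp run (1,3), next='.' -> no flip
Dir N: first cell '.' (not opp) -> no flip
Dir NE: first cell '.' (not opp) -> no flip
Dir W: opp run (2,3) capped by B -> flip
Dir E: first cell '.' (not opp) -> no flip
Dir SW: opp run (3,3), next='.' -> no flip
Dir S: first cell '.' (not opp) -> no flip
Dir SE: first cell '.' (not opp) -> no flip
All flips: (2,3)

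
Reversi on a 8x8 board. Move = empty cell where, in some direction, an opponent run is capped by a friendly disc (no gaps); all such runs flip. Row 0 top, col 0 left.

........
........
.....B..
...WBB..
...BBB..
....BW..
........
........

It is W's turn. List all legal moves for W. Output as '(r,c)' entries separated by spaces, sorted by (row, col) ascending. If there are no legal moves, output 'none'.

(1,4): no bracket -> illegal
(1,5): flips 3 -> legal
(1,6): no bracket -> illegal
(2,3): no bracket -> illegal
(2,4): no bracket -> illegal
(2,6): no bracket -> illegal
(3,2): no bracket -> illegal
(3,6): flips 2 -> legal
(4,2): no bracket -> illegal
(4,6): no bracket -> illegal
(5,2): no bracket -> illegal
(5,3): flips 2 -> legal
(5,6): no bracket -> illegal
(6,3): no bracket -> illegal
(6,4): no bracket -> illegal
(6,5): no bracket -> illegal

Answer: (1,5) (3,6) (5,3)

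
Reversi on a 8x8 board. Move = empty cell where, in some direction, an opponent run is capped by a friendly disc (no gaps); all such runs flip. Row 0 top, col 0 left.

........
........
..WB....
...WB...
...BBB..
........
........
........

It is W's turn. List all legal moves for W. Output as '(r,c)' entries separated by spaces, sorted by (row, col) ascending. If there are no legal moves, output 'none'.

(1,2): no bracket -> illegal
(1,3): flips 1 -> legal
(1,4): no bracket -> illegal
(2,4): flips 1 -> legal
(2,5): no bracket -> illegal
(3,2): no bracket -> illegal
(3,5): flips 1 -> legal
(3,6): no bracket -> illegal
(4,2): no bracket -> illegal
(4,6): no bracket -> illegal
(5,2): no bracket -> illegal
(5,3): flips 1 -> legal
(5,4): no bracket -> illegal
(5,5): flips 1 -> legal
(5,6): no bracket -> illegal

Answer: (1,3) (2,4) (3,5) (5,3) (5,5)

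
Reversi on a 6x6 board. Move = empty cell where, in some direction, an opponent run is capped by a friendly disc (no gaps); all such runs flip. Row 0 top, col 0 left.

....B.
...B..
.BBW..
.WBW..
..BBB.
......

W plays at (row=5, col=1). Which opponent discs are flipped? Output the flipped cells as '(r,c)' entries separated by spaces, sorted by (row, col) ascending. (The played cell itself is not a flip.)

Dir NW: first cell '.' (not opp) -> no flip
Dir N: first cell '.' (not opp) -> no flip
Dir NE: opp run (4,2) capped by W -> flip
Dir W: first cell '.' (not opp) -> no flip
Dir E: first cell '.' (not opp) -> no flip
Dir SW: edge -> no flip
Dir S: edge -> no flip
Dir SE: edge -> no flip

Answer: (4,2)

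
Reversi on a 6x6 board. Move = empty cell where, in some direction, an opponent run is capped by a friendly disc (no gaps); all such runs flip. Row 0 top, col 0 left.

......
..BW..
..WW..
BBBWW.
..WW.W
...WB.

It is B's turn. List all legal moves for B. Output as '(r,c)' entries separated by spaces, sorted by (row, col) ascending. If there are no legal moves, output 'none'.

Answer: (0,4) (1,4) (3,5) (5,2)

Derivation:
(0,2): no bracket -> illegal
(0,3): no bracket -> illegal
(0,4): flips 2 -> legal
(1,1): no bracket -> illegal
(1,4): flips 2 -> legal
(2,1): no bracket -> illegal
(2,4): no bracket -> illegal
(2,5): no bracket -> illegal
(3,5): flips 2 -> legal
(4,1): no bracket -> illegal
(4,4): no bracket -> illegal
(5,1): no bracket -> illegal
(5,2): flips 2 -> legal
(5,5): no bracket -> illegal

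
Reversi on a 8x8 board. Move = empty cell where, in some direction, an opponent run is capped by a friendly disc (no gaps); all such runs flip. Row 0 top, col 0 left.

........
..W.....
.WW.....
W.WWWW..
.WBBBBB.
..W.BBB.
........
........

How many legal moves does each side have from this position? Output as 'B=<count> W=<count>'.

Answer: B=10 W=8

Derivation:
-- B to move --
(0,1): no bracket -> illegal
(0,2): flips 3 -> legal
(0,3): no bracket -> illegal
(1,0): flips 2 -> legal
(1,1): flips 2 -> legal
(1,3): no bracket -> illegal
(2,0): no bracket -> illegal
(2,3): flips 2 -> legal
(2,4): flips 3 -> legal
(2,5): flips 2 -> legal
(2,6): flips 1 -> legal
(3,1): no bracket -> illegal
(3,6): no bracket -> illegal
(4,0): flips 1 -> legal
(5,0): no bracket -> illegal
(5,1): no bracket -> illegal
(5,3): no bracket -> illegal
(6,1): flips 1 -> legal
(6,2): flips 1 -> legal
(6,3): no bracket -> illegal
B mobility = 10
-- W to move --
(3,1): no bracket -> illegal
(3,6): no bracket -> illegal
(3,7): no bracket -> illegal
(4,7): flips 5 -> legal
(5,1): flips 1 -> legal
(5,3): flips 2 -> legal
(5,7): flips 1 -> legal
(6,3): no bracket -> illegal
(6,4): flips 2 -> legal
(6,5): flips 4 -> legal
(6,6): flips 2 -> legal
(6,7): flips 2 -> legal
W mobility = 8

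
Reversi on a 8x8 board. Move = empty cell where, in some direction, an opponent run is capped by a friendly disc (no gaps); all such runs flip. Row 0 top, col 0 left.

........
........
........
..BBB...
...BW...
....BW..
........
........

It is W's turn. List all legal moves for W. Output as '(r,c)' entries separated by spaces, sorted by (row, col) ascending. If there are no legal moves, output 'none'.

Answer: (2,2) (2,4) (4,2) (5,3) (6,4)

Derivation:
(2,1): no bracket -> illegal
(2,2): flips 1 -> legal
(2,3): no bracket -> illegal
(2,4): flips 1 -> legal
(2,5): no bracket -> illegal
(3,1): no bracket -> illegal
(3,5): no bracket -> illegal
(4,1): no bracket -> illegal
(4,2): flips 1 -> legal
(4,5): no bracket -> illegal
(5,2): no bracket -> illegal
(5,3): flips 1 -> legal
(6,3): no bracket -> illegal
(6,4): flips 1 -> legal
(6,5): no bracket -> illegal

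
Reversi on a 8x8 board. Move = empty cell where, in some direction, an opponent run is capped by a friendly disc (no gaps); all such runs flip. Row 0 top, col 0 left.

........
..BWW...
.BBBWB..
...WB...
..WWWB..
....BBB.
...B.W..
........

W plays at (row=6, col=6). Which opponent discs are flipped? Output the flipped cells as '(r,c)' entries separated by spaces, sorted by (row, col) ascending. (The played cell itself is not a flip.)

Answer: (5,5)

Derivation:
Dir NW: opp run (5,5) capped by W -> flip
Dir N: opp run (5,6), next='.' -> no flip
Dir NE: first cell '.' (not opp) -> no flip
Dir W: first cell 'W' (not opp) -> no flip
Dir E: first cell '.' (not opp) -> no flip
Dir SW: first cell '.' (not opp) -> no flip
Dir S: first cell '.' (not opp) -> no flip
Dir SE: first cell '.' (not opp) -> no flip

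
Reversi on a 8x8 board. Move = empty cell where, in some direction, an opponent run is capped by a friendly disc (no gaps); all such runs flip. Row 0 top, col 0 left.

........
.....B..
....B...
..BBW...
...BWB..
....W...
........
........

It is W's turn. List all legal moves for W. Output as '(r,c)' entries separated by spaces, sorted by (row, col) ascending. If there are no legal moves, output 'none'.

(0,4): no bracket -> illegal
(0,5): no bracket -> illegal
(0,6): no bracket -> illegal
(1,3): no bracket -> illegal
(1,4): flips 1 -> legal
(1,6): no bracket -> illegal
(2,1): flips 2 -> legal
(2,2): flips 1 -> legal
(2,3): no bracket -> illegal
(2,5): no bracket -> illegal
(2,6): no bracket -> illegal
(3,1): flips 2 -> legal
(3,5): no bracket -> illegal
(3,6): flips 1 -> legal
(4,1): no bracket -> illegal
(4,2): flips 1 -> legal
(4,6): flips 1 -> legal
(5,2): flips 1 -> legal
(5,3): no bracket -> illegal
(5,5): no bracket -> illegal
(5,6): flips 1 -> legal

Answer: (1,4) (2,1) (2,2) (3,1) (3,6) (4,2) (4,6) (5,2) (5,6)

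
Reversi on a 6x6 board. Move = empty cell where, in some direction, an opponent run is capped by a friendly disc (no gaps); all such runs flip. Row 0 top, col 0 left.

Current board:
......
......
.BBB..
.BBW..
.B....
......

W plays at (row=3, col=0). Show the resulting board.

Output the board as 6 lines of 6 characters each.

Place W at (3,0); scan 8 dirs for brackets.
Dir NW: edge -> no flip
Dir N: first cell '.' (not opp) -> no flip
Dir NE: opp run (2,1), next='.' -> no flip
Dir W: edge -> no flip
Dir E: opp run (3,1) (3,2) capped by W -> flip
Dir SW: edge -> no flip
Dir S: first cell '.' (not opp) -> no flip
Dir SE: opp run (4,1), next='.' -> no flip
All flips: (3,1) (3,2)

Answer: ......
......
.BBB..
WWWW..
.B....
......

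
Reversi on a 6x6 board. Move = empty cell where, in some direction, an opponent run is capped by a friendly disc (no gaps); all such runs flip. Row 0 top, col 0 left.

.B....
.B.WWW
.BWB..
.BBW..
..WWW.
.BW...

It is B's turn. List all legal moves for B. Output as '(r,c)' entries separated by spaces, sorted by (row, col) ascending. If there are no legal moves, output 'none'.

Answer: (0,3) (0,4) (0,5) (1,2) (2,4) (3,4) (5,3) (5,4) (5,5)

Derivation:
(0,2): no bracket -> illegal
(0,3): flips 1 -> legal
(0,4): flips 2 -> legal
(0,5): flips 1 -> legal
(1,2): flips 1 -> legal
(2,4): flips 2 -> legal
(2,5): no bracket -> illegal
(3,4): flips 1 -> legal
(3,5): no bracket -> illegal
(4,1): no bracket -> illegal
(4,5): no bracket -> illegal
(5,3): flips 4 -> legal
(5,4): flips 1 -> legal
(5,5): flips 3 -> legal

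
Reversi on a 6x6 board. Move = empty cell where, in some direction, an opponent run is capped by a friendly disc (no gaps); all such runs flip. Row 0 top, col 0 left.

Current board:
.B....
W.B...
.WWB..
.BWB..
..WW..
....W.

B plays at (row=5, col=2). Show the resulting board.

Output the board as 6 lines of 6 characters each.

Answer: .B....
W.B...
.WBB..
.BBB..
..BW..
..B.W.

Derivation:
Place B at (5,2); scan 8 dirs for brackets.
Dir NW: first cell '.' (not opp) -> no flip
Dir N: opp run (4,2) (3,2) (2,2) capped by B -> flip
Dir NE: opp run (4,3), next='.' -> no flip
Dir W: first cell '.' (not opp) -> no flip
Dir E: first cell '.' (not opp) -> no flip
Dir SW: edge -> no flip
Dir S: edge -> no flip
Dir SE: edge -> no flip
All flips: (2,2) (3,2) (4,2)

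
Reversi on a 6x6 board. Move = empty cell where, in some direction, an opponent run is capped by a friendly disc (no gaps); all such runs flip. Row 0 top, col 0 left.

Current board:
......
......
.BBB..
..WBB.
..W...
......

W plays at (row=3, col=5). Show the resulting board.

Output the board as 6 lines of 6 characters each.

Place W at (3,5); scan 8 dirs for brackets.
Dir NW: first cell '.' (not opp) -> no flip
Dir N: first cell '.' (not opp) -> no flip
Dir NE: edge -> no flip
Dir W: opp run (3,4) (3,3) capped by W -> flip
Dir E: edge -> no flip
Dir SW: first cell '.' (not opp) -> no flip
Dir S: first cell '.' (not opp) -> no flip
Dir SE: edge -> no flip
All flips: (3,3) (3,4)

Answer: ......
......
.BBB..
..WWWW
..W...
......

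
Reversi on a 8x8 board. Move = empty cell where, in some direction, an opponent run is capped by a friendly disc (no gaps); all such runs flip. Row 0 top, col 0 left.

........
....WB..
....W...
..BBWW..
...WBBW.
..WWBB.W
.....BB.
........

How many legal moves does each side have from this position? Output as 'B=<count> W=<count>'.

-- B to move --
(0,3): no bracket -> illegal
(0,4): flips 3 -> legal
(0,5): no bracket -> illegal
(1,3): flips 1 -> legal
(2,3): flips 1 -> legal
(2,5): flips 1 -> legal
(2,6): flips 1 -> legal
(3,6): flips 2 -> legal
(3,7): flips 1 -> legal
(4,1): no bracket -> illegal
(4,2): flips 1 -> legal
(4,7): flips 1 -> legal
(5,1): flips 2 -> legal
(5,6): no bracket -> illegal
(6,1): no bracket -> illegal
(6,2): flips 1 -> legal
(6,3): flips 2 -> legal
(6,4): no bracket -> illegal
(6,7): no bracket -> illegal
B mobility = 12
-- W to move --
(0,4): no bracket -> illegal
(0,5): no bracket -> illegal
(0,6): flips 1 -> legal
(1,6): flips 1 -> legal
(2,1): flips 1 -> legal
(2,2): no bracket -> illegal
(2,3): flips 1 -> legal
(2,5): no bracket -> illegal
(2,6): no bracket -> illegal
(3,1): flips 2 -> legal
(3,6): no bracket -> illegal
(4,1): no bracket -> illegal
(4,2): flips 1 -> legal
(5,6): flips 3 -> legal
(6,3): no bracket -> illegal
(6,4): flips 3 -> legal
(6,7): no bracket -> illegal
(7,4): no bracket -> illegal
(7,5): flips 4 -> legal
(7,6): flips 2 -> legal
(7,7): no bracket -> illegal
W mobility = 10

Answer: B=12 W=10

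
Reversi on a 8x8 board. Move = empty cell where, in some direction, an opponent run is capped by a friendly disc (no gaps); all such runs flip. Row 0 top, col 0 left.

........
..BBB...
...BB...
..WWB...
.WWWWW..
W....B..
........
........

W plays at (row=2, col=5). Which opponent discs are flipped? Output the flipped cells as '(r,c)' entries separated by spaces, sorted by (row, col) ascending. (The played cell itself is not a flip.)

Dir NW: opp run (1,4), next='.' -> no flip
Dir N: first cell '.' (not opp) -> no flip
Dir NE: first cell '.' (not opp) -> no flip
Dir W: opp run (2,4) (2,3), next='.' -> no flip
Dir E: first cell '.' (not opp) -> no flip
Dir SW: opp run (3,4) capped by W -> flip
Dir S: first cell '.' (not opp) -> no flip
Dir SE: first cell '.' (not opp) -> no flip

Answer: (3,4)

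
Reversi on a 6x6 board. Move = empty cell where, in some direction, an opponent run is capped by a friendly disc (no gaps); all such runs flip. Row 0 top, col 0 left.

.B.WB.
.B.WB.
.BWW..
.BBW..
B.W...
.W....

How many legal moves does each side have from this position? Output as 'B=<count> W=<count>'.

-- B to move --
(0,2): flips 1 -> legal
(1,2): flips 2 -> legal
(2,4): flips 2 -> legal
(3,4): flips 1 -> legal
(4,1): no bracket -> illegal
(4,3): no bracket -> illegal
(4,4): flips 2 -> legal
(5,0): no bracket -> illegal
(5,2): flips 1 -> legal
(5,3): flips 1 -> legal
B mobility = 7
-- W to move --
(0,0): flips 1 -> legal
(0,2): no bracket -> illegal
(0,5): flips 2 -> legal
(1,0): no bracket -> illegal
(1,2): no bracket -> illegal
(1,5): flips 1 -> legal
(2,0): flips 2 -> legal
(2,4): no bracket -> illegal
(2,5): flips 1 -> legal
(3,0): flips 2 -> legal
(4,1): flips 1 -> legal
(4,3): no bracket -> illegal
(5,0): no bracket -> illegal
W mobility = 7

Answer: B=7 W=7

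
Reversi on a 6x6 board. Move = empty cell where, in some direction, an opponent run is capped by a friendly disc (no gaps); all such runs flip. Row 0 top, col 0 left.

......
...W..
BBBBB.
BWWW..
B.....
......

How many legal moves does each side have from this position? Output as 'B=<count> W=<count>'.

Answer: B=8 W=6

Derivation:
-- B to move --
(0,2): flips 1 -> legal
(0,3): flips 1 -> legal
(0,4): flips 1 -> legal
(1,2): no bracket -> illegal
(1,4): no bracket -> illegal
(3,4): flips 3 -> legal
(4,1): flips 2 -> legal
(4,2): flips 3 -> legal
(4,3): flips 2 -> legal
(4,4): flips 1 -> legal
B mobility = 8
-- W to move --
(1,0): flips 1 -> legal
(1,1): flips 2 -> legal
(1,2): flips 1 -> legal
(1,4): flips 1 -> legal
(1,5): flips 1 -> legal
(2,5): no bracket -> illegal
(3,4): no bracket -> illegal
(3,5): flips 1 -> legal
(4,1): no bracket -> illegal
(5,0): no bracket -> illegal
(5,1): no bracket -> illegal
W mobility = 6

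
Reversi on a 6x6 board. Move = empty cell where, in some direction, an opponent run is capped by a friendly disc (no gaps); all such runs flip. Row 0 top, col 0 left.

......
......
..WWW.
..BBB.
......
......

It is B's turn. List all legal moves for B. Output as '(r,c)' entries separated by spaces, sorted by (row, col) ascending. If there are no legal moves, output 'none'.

(1,1): flips 1 -> legal
(1,2): flips 2 -> legal
(1,3): flips 1 -> legal
(1,4): flips 2 -> legal
(1,5): flips 1 -> legal
(2,1): no bracket -> illegal
(2,5): no bracket -> illegal
(3,1): no bracket -> illegal
(3,5): no bracket -> illegal

Answer: (1,1) (1,2) (1,3) (1,4) (1,5)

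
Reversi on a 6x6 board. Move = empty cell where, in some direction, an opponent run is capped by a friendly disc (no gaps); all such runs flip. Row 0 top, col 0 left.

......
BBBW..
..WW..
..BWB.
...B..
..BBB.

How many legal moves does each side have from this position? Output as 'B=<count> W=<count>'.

Answer: B=3 W=8

Derivation:
-- B to move --
(0,2): no bracket -> illegal
(0,3): flips 3 -> legal
(0,4): no bracket -> illegal
(1,4): flips 2 -> legal
(2,1): no bracket -> illegal
(2,4): no bracket -> illegal
(3,1): no bracket -> illegal
(4,2): no bracket -> illegal
(4,4): flips 2 -> legal
B mobility = 3
-- W to move --
(0,0): flips 1 -> legal
(0,1): flips 1 -> legal
(0,2): flips 1 -> legal
(0,3): no bracket -> illegal
(2,0): no bracket -> illegal
(2,1): no bracket -> illegal
(2,4): no bracket -> illegal
(2,5): no bracket -> illegal
(3,1): flips 1 -> legal
(3,5): flips 1 -> legal
(4,1): flips 1 -> legal
(4,2): flips 1 -> legal
(4,4): no bracket -> illegal
(4,5): flips 1 -> legal
(5,1): no bracket -> illegal
(5,5): no bracket -> illegal
W mobility = 8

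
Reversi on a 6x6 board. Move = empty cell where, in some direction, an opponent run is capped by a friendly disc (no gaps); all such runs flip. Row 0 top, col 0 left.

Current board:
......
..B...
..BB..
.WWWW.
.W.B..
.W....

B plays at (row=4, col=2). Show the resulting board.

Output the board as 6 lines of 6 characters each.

Place B at (4,2); scan 8 dirs for brackets.
Dir NW: opp run (3,1), next='.' -> no flip
Dir N: opp run (3,2) capped by B -> flip
Dir NE: opp run (3,3), next='.' -> no flip
Dir W: opp run (4,1), next='.' -> no flip
Dir E: first cell 'B' (not opp) -> no flip
Dir SW: opp run (5,1), next=edge -> no flip
Dir S: first cell '.' (not opp) -> no flip
Dir SE: first cell '.' (not opp) -> no flip
All flips: (3,2)

Answer: ......
..B...
..BB..
.WBWW.
.WBB..
.W....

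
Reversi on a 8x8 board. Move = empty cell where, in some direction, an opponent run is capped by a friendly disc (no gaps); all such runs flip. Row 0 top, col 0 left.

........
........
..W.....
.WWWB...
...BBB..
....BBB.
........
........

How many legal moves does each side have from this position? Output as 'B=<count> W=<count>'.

-- B to move --
(1,1): flips 2 -> legal
(1,2): no bracket -> illegal
(1,3): no bracket -> illegal
(2,0): no bracket -> illegal
(2,1): flips 1 -> legal
(2,3): flips 1 -> legal
(2,4): no bracket -> illegal
(3,0): flips 3 -> legal
(4,0): no bracket -> illegal
(4,1): no bracket -> illegal
(4,2): no bracket -> illegal
B mobility = 4
-- W to move --
(2,3): no bracket -> illegal
(2,4): no bracket -> illegal
(2,5): no bracket -> illegal
(3,5): flips 1 -> legal
(3,6): no bracket -> illegal
(4,2): no bracket -> illegal
(4,6): no bracket -> illegal
(4,7): no bracket -> illegal
(5,2): no bracket -> illegal
(5,3): flips 1 -> legal
(5,7): no bracket -> illegal
(6,3): no bracket -> illegal
(6,4): no bracket -> illegal
(6,5): flips 2 -> legal
(6,6): flips 2 -> legal
(6,7): no bracket -> illegal
W mobility = 4

Answer: B=4 W=4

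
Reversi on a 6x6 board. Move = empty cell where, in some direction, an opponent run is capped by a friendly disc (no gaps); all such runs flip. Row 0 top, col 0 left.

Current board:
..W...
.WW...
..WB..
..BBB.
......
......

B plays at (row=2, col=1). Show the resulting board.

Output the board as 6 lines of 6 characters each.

Answer: ..W...
.WW...
.BBB..
..BBB.
......
......

Derivation:
Place B at (2,1); scan 8 dirs for brackets.
Dir NW: first cell '.' (not opp) -> no flip
Dir N: opp run (1,1), next='.' -> no flip
Dir NE: opp run (1,2), next='.' -> no flip
Dir W: first cell '.' (not opp) -> no flip
Dir E: opp run (2,2) capped by B -> flip
Dir SW: first cell '.' (not opp) -> no flip
Dir S: first cell '.' (not opp) -> no flip
Dir SE: first cell 'B' (not opp) -> no flip
All flips: (2,2)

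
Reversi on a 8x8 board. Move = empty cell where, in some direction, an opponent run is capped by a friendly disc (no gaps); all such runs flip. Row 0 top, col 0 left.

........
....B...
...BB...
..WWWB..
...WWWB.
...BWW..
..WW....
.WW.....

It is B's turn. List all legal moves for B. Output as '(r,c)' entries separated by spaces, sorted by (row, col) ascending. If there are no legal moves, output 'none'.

(2,1): no bracket -> illegal
(2,2): no bracket -> illegal
(2,5): no bracket -> illegal
(3,1): flips 3 -> legal
(3,6): no bracket -> illegal
(4,1): flips 1 -> legal
(4,2): flips 4 -> legal
(5,1): no bracket -> illegal
(5,2): no bracket -> illegal
(5,6): flips 4 -> legal
(6,0): no bracket -> illegal
(6,1): no bracket -> illegal
(6,4): flips 4 -> legal
(6,5): flips 2 -> legal
(6,6): no bracket -> illegal
(7,0): no bracket -> illegal
(7,3): flips 1 -> legal
(7,4): no bracket -> illegal

Answer: (3,1) (4,1) (4,2) (5,6) (6,4) (6,5) (7,3)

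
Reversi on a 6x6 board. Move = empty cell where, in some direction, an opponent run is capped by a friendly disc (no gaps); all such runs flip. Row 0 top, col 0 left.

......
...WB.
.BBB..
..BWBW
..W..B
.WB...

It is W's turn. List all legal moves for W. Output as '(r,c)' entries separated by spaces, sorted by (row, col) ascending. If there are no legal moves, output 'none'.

(0,3): no bracket -> illegal
(0,4): no bracket -> illegal
(0,5): no bracket -> illegal
(1,0): no bracket -> illegal
(1,1): flips 1 -> legal
(1,2): flips 2 -> legal
(1,5): flips 1 -> legal
(2,0): no bracket -> illegal
(2,4): no bracket -> illegal
(2,5): no bracket -> illegal
(3,0): no bracket -> illegal
(3,1): flips 2 -> legal
(4,1): no bracket -> illegal
(4,3): no bracket -> illegal
(4,4): no bracket -> illegal
(5,3): flips 1 -> legal
(5,4): no bracket -> illegal
(5,5): flips 1 -> legal

Answer: (1,1) (1,2) (1,5) (3,1) (5,3) (5,5)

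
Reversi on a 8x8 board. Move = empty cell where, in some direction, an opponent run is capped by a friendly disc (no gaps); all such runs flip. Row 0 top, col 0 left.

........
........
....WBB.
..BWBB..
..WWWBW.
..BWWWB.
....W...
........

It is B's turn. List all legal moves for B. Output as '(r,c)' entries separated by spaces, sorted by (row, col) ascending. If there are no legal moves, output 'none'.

Answer: (1,3) (1,4) (2,3) (3,6) (4,1) (4,7) (5,7) (6,2) (6,3) (6,5) (7,4)

Derivation:
(1,3): flips 1 -> legal
(1,4): flips 1 -> legal
(1,5): no bracket -> illegal
(2,2): no bracket -> illegal
(2,3): flips 1 -> legal
(3,1): no bracket -> illegal
(3,6): flips 1 -> legal
(3,7): no bracket -> illegal
(4,1): flips 3 -> legal
(4,7): flips 1 -> legal
(5,1): no bracket -> illegal
(5,7): flips 1 -> legal
(6,2): flips 2 -> legal
(6,3): flips 1 -> legal
(6,5): flips 3 -> legal
(6,6): no bracket -> illegal
(7,3): no bracket -> illegal
(7,4): flips 3 -> legal
(7,5): no bracket -> illegal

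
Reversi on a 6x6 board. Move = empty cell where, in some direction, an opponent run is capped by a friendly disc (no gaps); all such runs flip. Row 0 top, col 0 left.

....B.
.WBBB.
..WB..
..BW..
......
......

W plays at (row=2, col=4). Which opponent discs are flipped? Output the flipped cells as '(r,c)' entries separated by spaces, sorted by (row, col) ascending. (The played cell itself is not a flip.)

Dir NW: opp run (1,3), next='.' -> no flip
Dir N: opp run (1,4) (0,4), next=edge -> no flip
Dir NE: first cell '.' (not opp) -> no flip
Dir W: opp run (2,3) capped by W -> flip
Dir E: first cell '.' (not opp) -> no flip
Dir SW: first cell 'W' (not opp) -> no flip
Dir S: first cell '.' (not opp) -> no flip
Dir SE: first cell '.' (not opp) -> no flip

Answer: (2,3)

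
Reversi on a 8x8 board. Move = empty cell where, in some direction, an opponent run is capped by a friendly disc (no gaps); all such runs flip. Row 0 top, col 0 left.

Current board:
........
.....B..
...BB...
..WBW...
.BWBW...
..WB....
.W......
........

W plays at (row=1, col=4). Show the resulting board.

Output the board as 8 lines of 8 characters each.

Answer: ........
....WB..
...WW...
..WBW...
.BWBW...
..WB....
.W......
........

Derivation:
Place W at (1,4); scan 8 dirs for brackets.
Dir NW: first cell '.' (not opp) -> no flip
Dir N: first cell '.' (not opp) -> no flip
Dir NE: first cell '.' (not opp) -> no flip
Dir W: first cell '.' (not opp) -> no flip
Dir E: opp run (1,5), next='.' -> no flip
Dir SW: opp run (2,3) capped by W -> flip
Dir S: opp run (2,4) capped by W -> flip
Dir SE: first cell '.' (not opp) -> no flip
All flips: (2,3) (2,4)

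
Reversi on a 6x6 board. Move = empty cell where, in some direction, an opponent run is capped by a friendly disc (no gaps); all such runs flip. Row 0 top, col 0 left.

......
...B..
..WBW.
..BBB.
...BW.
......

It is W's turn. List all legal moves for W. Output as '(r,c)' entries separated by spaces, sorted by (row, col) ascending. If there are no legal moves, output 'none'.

(0,2): flips 1 -> legal
(0,3): no bracket -> illegal
(0,4): flips 1 -> legal
(1,2): no bracket -> illegal
(1,4): no bracket -> illegal
(2,1): no bracket -> illegal
(2,5): no bracket -> illegal
(3,1): no bracket -> illegal
(3,5): no bracket -> illegal
(4,1): no bracket -> illegal
(4,2): flips 3 -> legal
(4,5): no bracket -> illegal
(5,2): no bracket -> illegal
(5,3): no bracket -> illegal
(5,4): no bracket -> illegal

Answer: (0,2) (0,4) (4,2)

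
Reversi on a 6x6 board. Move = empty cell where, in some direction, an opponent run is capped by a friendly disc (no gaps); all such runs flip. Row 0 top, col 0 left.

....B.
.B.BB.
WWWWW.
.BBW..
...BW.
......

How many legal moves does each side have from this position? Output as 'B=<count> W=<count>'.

-- B to move --
(1,0): flips 1 -> legal
(1,2): flips 1 -> legal
(1,5): no bracket -> illegal
(2,5): no bracket -> illegal
(3,0): no bracket -> illegal
(3,4): flips 2 -> legal
(3,5): flips 1 -> legal
(4,2): no bracket -> illegal
(4,5): flips 1 -> legal
(5,3): no bracket -> illegal
(5,4): no bracket -> illegal
(5,5): flips 3 -> legal
B mobility = 6
-- W to move --
(0,0): flips 1 -> legal
(0,1): flips 1 -> legal
(0,2): flips 2 -> legal
(0,3): flips 1 -> legal
(0,5): flips 1 -> legal
(1,0): no bracket -> illegal
(1,2): no bracket -> illegal
(1,5): no bracket -> illegal
(2,5): no bracket -> illegal
(3,0): flips 2 -> legal
(3,4): no bracket -> illegal
(4,0): flips 1 -> legal
(4,1): flips 2 -> legal
(4,2): flips 3 -> legal
(5,2): no bracket -> illegal
(5,3): flips 1 -> legal
(5,4): flips 2 -> legal
W mobility = 11

Answer: B=6 W=11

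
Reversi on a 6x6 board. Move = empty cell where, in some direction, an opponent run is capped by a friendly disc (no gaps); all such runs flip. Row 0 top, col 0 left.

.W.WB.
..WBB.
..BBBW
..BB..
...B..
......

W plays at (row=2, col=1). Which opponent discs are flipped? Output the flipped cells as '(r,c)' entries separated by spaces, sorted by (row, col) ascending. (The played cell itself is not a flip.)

Dir NW: first cell '.' (not opp) -> no flip
Dir N: first cell '.' (not opp) -> no flip
Dir NE: first cell 'W' (not opp) -> no flip
Dir W: first cell '.' (not opp) -> no flip
Dir E: opp run (2,2) (2,3) (2,4) capped by W -> flip
Dir SW: first cell '.' (not opp) -> no flip
Dir S: first cell '.' (not opp) -> no flip
Dir SE: opp run (3,2) (4,3), next='.' -> no flip

Answer: (2,2) (2,3) (2,4)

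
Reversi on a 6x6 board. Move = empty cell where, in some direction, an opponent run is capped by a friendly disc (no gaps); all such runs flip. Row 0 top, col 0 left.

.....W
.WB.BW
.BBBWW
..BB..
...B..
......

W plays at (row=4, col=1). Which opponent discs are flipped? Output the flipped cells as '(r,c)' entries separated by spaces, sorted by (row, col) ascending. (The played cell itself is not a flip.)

Answer: (1,4) (2,3) (3,2)

Derivation:
Dir NW: first cell '.' (not opp) -> no flip
Dir N: first cell '.' (not opp) -> no flip
Dir NE: opp run (3,2) (2,3) (1,4) capped by W -> flip
Dir W: first cell '.' (not opp) -> no flip
Dir E: first cell '.' (not opp) -> no flip
Dir SW: first cell '.' (not opp) -> no flip
Dir S: first cell '.' (not opp) -> no flip
Dir SE: first cell '.' (not opp) -> no flip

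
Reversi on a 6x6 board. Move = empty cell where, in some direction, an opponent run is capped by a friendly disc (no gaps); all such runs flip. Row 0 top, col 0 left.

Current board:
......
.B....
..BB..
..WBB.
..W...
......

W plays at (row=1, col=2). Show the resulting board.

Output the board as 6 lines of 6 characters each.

Answer: ......
.BW...
..WB..
..WBB.
..W...
......

Derivation:
Place W at (1,2); scan 8 dirs for brackets.
Dir NW: first cell '.' (not opp) -> no flip
Dir N: first cell '.' (not opp) -> no flip
Dir NE: first cell '.' (not opp) -> no flip
Dir W: opp run (1,1), next='.' -> no flip
Dir E: first cell '.' (not opp) -> no flip
Dir SW: first cell '.' (not opp) -> no flip
Dir S: opp run (2,2) capped by W -> flip
Dir SE: opp run (2,3) (3,4), next='.' -> no flip
All flips: (2,2)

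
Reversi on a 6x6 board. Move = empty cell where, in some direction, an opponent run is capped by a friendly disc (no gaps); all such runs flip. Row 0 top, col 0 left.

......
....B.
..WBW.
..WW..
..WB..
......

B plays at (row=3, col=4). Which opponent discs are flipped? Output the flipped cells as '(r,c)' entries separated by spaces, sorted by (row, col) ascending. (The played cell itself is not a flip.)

Answer: (2,4)

Derivation:
Dir NW: first cell 'B' (not opp) -> no flip
Dir N: opp run (2,4) capped by B -> flip
Dir NE: first cell '.' (not opp) -> no flip
Dir W: opp run (3,3) (3,2), next='.' -> no flip
Dir E: first cell '.' (not opp) -> no flip
Dir SW: first cell 'B' (not opp) -> no flip
Dir S: first cell '.' (not opp) -> no flip
Dir SE: first cell '.' (not opp) -> no flip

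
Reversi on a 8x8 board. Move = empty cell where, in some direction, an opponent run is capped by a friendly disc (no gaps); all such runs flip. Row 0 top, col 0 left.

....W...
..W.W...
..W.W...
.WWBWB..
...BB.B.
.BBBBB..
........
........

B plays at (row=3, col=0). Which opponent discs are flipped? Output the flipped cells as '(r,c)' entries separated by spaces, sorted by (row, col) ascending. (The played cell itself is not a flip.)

Answer: (3,1) (3,2)

Derivation:
Dir NW: edge -> no flip
Dir N: first cell '.' (not opp) -> no flip
Dir NE: first cell '.' (not opp) -> no flip
Dir W: edge -> no flip
Dir E: opp run (3,1) (3,2) capped by B -> flip
Dir SW: edge -> no flip
Dir S: first cell '.' (not opp) -> no flip
Dir SE: first cell '.' (not opp) -> no flip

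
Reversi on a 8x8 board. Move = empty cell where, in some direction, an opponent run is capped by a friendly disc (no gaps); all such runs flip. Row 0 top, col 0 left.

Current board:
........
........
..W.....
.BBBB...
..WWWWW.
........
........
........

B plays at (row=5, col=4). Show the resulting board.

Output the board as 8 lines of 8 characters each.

Place B at (5,4); scan 8 dirs for brackets.
Dir NW: opp run (4,3) capped by B -> flip
Dir N: opp run (4,4) capped by B -> flip
Dir NE: opp run (4,5), next='.' -> no flip
Dir W: first cell '.' (not opp) -> no flip
Dir E: first cell '.' (not opp) -> no flip
Dir SW: first cell '.' (not opp) -> no flip
Dir S: first cell '.' (not opp) -> no flip
Dir SE: first cell '.' (not opp) -> no flip
All flips: (4,3) (4,4)

Answer: ........
........
..W.....
.BBBB...
..WBBWW.
....B...
........
........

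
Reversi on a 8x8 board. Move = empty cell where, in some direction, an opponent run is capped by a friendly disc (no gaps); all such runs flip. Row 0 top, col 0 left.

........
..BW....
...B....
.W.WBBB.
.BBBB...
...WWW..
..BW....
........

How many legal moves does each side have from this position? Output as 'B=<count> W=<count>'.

-- B to move --
(0,2): no bracket -> illegal
(0,3): flips 1 -> legal
(0,4): no bracket -> illegal
(1,4): flips 1 -> legal
(2,0): flips 1 -> legal
(2,1): flips 1 -> legal
(2,2): flips 1 -> legal
(2,4): flips 1 -> legal
(3,0): no bracket -> illegal
(3,2): flips 1 -> legal
(4,0): no bracket -> illegal
(4,5): no bracket -> illegal
(4,6): no bracket -> illegal
(5,2): no bracket -> illegal
(5,6): no bracket -> illegal
(6,4): flips 3 -> legal
(6,5): flips 1 -> legal
(6,6): flips 1 -> legal
(7,2): no bracket -> illegal
(7,3): flips 2 -> legal
(7,4): no bracket -> illegal
B mobility = 11
-- W to move --
(0,1): no bracket -> illegal
(0,2): no bracket -> illegal
(0,3): no bracket -> illegal
(1,1): flips 1 -> legal
(1,4): no bracket -> illegal
(2,1): no bracket -> illegal
(2,2): no bracket -> illegal
(2,4): flips 2 -> legal
(2,5): no bracket -> illegal
(2,6): flips 2 -> legal
(2,7): no bracket -> illegal
(3,0): no bracket -> illegal
(3,2): flips 1 -> legal
(3,7): flips 3 -> legal
(4,0): no bracket -> illegal
(4,5): no bracket -> illegal
(4,6): no bracket -> illegal
(4,7): no bracket -> illegal
(5,0): no bracket -> illegal
(5,1): flips 2 -> legal
(5,2): no bracket -> illegal
(6,1): flips 1 -> legal
(7,1): flips 1 -> legal
(7,2): no bracket -> illegal
(7,3): no bracket -> illegal
W mobility = 8

Answer: B=11 W=8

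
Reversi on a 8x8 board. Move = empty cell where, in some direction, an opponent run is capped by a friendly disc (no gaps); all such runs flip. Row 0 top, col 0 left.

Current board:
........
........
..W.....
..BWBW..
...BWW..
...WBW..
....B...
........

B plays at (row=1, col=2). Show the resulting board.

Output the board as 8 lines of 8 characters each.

Place B at (1,2); scan 8 dirs for brackets.
Dir NW: first cell '.' (not opp) -> no flip
Dir N: first cell '.' (not opp) -> no flip
Dir NE: first cell '.' (not opp) -> no flip
Dir W: first cell '.' (not opp) -> no flip
Dir E: first cell '.' (not opp) -> no flip
Dir SW: first cell '.' (not opp) -> no flip
Dir S: opp run (2,2) capped by B -> flip
Dir SE: first cell '.' (not opp) -> no flip
All flips: (2,2)

Answer: ........
..B.....
..B.....
..BWBW..
...BWW..
...WBW..
....B...
........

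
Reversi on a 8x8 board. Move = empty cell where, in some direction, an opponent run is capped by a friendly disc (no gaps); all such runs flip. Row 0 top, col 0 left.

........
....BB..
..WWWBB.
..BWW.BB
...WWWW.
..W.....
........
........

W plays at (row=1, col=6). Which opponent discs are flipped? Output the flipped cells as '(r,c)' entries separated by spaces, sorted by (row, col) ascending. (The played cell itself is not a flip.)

Dir NW: first cell '.' (not opp) -> no flip
Dir N: first cell '.' (not opp) -> no flip
Dir NE: first cell '.' (not opp) -> no flip
Dir W: opp run (1,5) (1,4), next='.' -> no flip
Dir E: first cell '.' (not opp) -> no flip
Dir SW: opp run (2,5) capped by W -> flip
Dir S: opp run (2,6) (3,6) capped by W -> flip
Dir SE: first cell '.' (not opp) -> no flip

Answer: (2,5) (2,6) (3,6)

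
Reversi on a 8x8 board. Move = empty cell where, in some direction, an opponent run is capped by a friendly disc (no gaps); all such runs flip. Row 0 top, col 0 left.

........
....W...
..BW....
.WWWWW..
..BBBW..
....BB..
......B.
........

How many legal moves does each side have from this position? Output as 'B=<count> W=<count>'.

-- B to move --
(0,3): no bracket -> illegal
(0,4): no bracket -> illegal
(0,5): no bracket -> illegal
(1,2): no bracket -> illegal
(1,3): flips 2 -> legal
(1,5): no bracket -> illegal
(2,0): flips 1 -> legal
(2,1): flips 1 -> legal
(2,4): flips 3 -> legal
(2,5): flips 3 -> legal
(2,6): flips 1 -> legal
(3,0): no bracket -> illegal
(3,6): flips 1 -> legal
(4,0): flips 1 -> legal
(4,1): no bracket -> illegal
(4,6): flips 1 -> legal
(5,6): no bracket -> illegal
B mobility = 9
-- W to move --
(1,1): flips 1 -> legal
(1,2): flips 1 -> legal
(1,3): flips 1 -> legal
(2,1): flips 1 -> legal
(4,1): flips 3 -> legal
(4,6): no bracket -> illegal
(5,1): flips 1 -> legal
(5,2): flips 2 -> legal
(5,3): flips 3 -> legal
(5,6): no bracket -> illegal
(5,7): no bracket -> illegal
(6,3): flips 1 -> legal
(6,4): flips 2 -> legal
(6,5): flips 3 -> legal
(6,7): no bracket -> illegal
(7,5): no bracket -> illegal
(7,6): no bracket -> illegal
(7,7): flips 3 -> legal
W mobility = 12

Answer: B=9 W=12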